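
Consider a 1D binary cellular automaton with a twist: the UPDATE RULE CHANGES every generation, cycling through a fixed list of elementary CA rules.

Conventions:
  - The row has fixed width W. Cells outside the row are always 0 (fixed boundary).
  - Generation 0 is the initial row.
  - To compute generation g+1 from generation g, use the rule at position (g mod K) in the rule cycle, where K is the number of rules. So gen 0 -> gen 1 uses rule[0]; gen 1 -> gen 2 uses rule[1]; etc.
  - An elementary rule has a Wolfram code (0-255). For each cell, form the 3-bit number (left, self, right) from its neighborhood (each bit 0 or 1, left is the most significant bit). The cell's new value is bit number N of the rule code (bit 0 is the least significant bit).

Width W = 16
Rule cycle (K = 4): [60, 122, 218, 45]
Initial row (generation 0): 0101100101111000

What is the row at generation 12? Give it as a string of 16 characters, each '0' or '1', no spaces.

Gen 0: 0101100101111000
Gen 1 (rule 60): 0111010111000100
Gen 2 (rule 122): 1101101101101010
Gen 3 (rule 218): 1101101101100001
Gen 4 (rule 45): 1011011011001101
Gen 5 (rule 60): 1110110110101011
Gen 6 (rule 122): 1011111111010111
Gen 7 (rule 218): 0011111111000111
Gen 8 (rule 45): 1010000000010100
Gen 9 (rule 60): 1111000000011110
Gen 10 (rule 122): 1001100000110011
Gen 11 (rule 218): 0111110001111111
Gen 12 (rule 45): 0100000101000000

Answer: 0100000101000000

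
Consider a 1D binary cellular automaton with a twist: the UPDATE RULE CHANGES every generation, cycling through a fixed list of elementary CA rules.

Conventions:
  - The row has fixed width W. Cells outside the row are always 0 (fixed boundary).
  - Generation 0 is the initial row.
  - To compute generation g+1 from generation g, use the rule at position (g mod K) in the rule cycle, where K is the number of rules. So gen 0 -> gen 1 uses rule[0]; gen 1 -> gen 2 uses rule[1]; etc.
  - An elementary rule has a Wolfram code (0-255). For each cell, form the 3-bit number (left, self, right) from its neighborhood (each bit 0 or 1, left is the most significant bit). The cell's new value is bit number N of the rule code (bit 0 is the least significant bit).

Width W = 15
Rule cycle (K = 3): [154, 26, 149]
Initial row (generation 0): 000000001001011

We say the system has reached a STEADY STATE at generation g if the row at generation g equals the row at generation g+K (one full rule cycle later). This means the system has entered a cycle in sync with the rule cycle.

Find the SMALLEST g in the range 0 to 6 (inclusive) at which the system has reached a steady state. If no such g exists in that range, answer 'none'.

Answer: 5

Derivation:
Gen 0: 000000001001011
Gen 1 (rule 154): 000000010110010
Gen 2 (rule 26): 000000100101101
Gen 3 (rule 149): 111110110100001
Gen 4 (rule 154): 111100100010010
Gen 5 (rule 26): 100011010101101
Gen 6 (rule 149): 111000010100001
Gen 7 (rule 154): 110100100010010
Gen 8 (rule 26): 100011010101101
Gen 9 (rule 149): 111000010100001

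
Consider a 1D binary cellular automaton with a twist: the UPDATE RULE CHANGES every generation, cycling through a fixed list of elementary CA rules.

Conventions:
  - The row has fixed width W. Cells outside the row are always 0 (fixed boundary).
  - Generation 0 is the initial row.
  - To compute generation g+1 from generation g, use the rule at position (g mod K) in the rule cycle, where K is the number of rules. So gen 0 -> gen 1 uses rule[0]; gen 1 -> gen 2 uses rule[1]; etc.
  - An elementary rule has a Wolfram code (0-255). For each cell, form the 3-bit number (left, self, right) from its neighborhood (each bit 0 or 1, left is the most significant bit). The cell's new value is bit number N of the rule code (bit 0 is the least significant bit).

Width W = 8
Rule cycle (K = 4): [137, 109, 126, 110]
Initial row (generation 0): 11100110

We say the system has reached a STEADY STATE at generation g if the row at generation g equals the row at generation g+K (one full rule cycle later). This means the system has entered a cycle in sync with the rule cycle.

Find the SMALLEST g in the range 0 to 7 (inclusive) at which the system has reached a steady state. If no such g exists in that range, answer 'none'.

Answer: 3

Derivation:
Gen 0: 11100110
Gen 1 (rule 137): 11000100
Gen 2 (rule 109): 11010101
Gen 3 (rule 126): 11111111
Gen 4 (rule 110): 10000001
Gen 5 (rule 137): 00111100
Gen 6 (rule 109): 10100101
Gen 7 (rule 126): 11111111
Gen 8 (rule 110): 10000001
Gen 9 (rule 137): 00111100
Gen 10 (rule 109): 10100101
Gen 11 (rule 126): 11111111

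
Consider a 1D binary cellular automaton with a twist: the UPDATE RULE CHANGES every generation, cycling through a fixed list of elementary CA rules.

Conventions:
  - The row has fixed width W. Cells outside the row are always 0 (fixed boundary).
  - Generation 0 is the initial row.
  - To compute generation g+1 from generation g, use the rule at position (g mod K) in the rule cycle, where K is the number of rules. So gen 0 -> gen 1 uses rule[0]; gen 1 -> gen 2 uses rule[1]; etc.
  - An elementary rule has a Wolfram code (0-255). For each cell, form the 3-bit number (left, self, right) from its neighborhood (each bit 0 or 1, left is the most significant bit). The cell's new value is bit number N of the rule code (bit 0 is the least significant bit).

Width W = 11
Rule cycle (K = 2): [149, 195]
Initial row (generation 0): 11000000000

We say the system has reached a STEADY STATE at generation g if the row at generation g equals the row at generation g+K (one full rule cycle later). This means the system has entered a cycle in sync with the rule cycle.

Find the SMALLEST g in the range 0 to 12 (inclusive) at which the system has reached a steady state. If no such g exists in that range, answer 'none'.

Gen 0: 11000000000
Gen 1 (rule 149): 00111111111
Gen 2 (rule 195): 11011111111
Gen 3 (rule 149): 00001111110
Gen 4 (rule 195): 11110111110
Gen 5 (rule 149): 01100011101
Gen 6 (rule 195): 10101101100
Gen 7 (rule 149): 10100000011
Gen 8 (rule 195): 00001111101
Gen 9 (rule 149): 11100111001
Gen 10 (rule 195): 01101011010
Gen 11 (rule 149): 00001000011
Gen 12 (rule 195): 11110011101
Gen 13 (rule 149): 01101001001
Gen 14 (rule 195): 10100010010

Answer: none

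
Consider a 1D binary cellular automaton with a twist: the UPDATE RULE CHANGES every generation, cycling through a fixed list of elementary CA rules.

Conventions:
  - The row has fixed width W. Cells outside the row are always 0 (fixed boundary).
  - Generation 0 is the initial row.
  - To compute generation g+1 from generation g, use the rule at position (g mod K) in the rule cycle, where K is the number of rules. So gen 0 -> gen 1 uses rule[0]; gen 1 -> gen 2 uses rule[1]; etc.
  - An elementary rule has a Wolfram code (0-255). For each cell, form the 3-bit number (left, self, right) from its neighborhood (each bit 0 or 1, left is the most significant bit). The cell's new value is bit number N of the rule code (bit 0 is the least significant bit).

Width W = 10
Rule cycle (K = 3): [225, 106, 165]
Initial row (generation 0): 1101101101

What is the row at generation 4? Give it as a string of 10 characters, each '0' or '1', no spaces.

Gen 0: 1101101101
Gen 1 (rule 225): 0110110110
Gen 2 (rule 106): 1111111110
Gen 3 (rule 165): 0111111100
Gen 4 (rule 225): 0011111101

Answer: 0011111101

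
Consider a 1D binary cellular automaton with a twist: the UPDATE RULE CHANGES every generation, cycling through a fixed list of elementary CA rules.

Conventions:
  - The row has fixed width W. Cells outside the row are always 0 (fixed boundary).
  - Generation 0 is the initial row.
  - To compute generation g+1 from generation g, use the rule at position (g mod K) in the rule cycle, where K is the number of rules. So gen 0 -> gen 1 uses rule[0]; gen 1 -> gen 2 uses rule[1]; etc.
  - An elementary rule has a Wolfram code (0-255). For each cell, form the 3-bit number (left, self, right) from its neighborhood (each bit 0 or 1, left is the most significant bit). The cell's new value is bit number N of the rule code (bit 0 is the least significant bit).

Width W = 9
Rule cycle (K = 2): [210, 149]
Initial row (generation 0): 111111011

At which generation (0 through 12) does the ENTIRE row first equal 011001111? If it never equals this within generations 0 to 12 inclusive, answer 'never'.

Answer: never

Derivation:
Gen 0: 111111011
Gen 1 (rule 210): 011111001
Gen 2 (rule 149): 001110101
Gen 3 (rule 210): 010110000
Gen 4 (rule 149): 010001111
Gen 5 (rule 210): 101010111
Gen 6 (rule 149): 101010010
Gen 7 (rule 210): 000001101
Gen 8 (rule 149): 111100001
Gen 9 (rule 210): 011110010
Gen 10 (rule 149): 001101011
Gen 11 (rule 210): 010100001
Gen 12 (rule 149): 010111101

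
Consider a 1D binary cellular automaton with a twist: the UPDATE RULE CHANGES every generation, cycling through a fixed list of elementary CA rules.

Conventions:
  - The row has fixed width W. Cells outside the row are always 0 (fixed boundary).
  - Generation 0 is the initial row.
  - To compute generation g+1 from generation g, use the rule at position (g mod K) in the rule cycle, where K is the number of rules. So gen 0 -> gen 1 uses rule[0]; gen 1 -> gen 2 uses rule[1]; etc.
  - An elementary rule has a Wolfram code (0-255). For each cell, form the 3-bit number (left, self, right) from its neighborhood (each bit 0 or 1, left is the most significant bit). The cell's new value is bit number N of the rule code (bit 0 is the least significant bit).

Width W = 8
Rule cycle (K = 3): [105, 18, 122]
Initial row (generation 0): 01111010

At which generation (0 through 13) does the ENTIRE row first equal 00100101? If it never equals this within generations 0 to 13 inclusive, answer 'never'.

Answer: never

Derivation:
Gen 0: 01111010
Gen 1 (rule 105): 01001100
Gen 2 (rule 18): 10110010
Gen 3 (rule 122): 01111101
Gen 4 (rule 105): 01000110
Gen 5 (rule 18): 10101001
Gen 6 (rule 122): 01010110
Gen 7 (rule 105): 00101110
Gen 8 (rule 18): 01000001
Gen 9 (rule 122): 10100010
Gen 10 (rule 105): 01001000
Gen 11 (rule 18): 10110100
Gen 12 (rule 122): 01111010
Gen 13 (rule 105): 01001100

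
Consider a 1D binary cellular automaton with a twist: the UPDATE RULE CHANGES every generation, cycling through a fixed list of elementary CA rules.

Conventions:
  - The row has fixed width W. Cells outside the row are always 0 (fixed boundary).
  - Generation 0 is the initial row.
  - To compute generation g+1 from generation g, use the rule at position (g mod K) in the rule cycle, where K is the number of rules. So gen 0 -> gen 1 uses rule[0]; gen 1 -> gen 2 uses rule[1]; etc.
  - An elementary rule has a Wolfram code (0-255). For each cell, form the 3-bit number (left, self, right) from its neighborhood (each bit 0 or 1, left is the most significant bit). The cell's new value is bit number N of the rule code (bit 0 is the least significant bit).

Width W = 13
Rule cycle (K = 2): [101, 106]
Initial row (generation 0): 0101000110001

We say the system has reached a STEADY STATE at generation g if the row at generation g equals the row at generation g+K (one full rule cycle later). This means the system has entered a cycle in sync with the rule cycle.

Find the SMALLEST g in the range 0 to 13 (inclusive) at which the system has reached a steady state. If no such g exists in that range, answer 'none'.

Answer: none

Derivation:
Gen 0: 0101000110001
Gen 1 (rule 101): 0111010010101
Gen 2 (rule 106): 1101100101010
Gen 3 (rule 101): 0110100111110
Gen 4 (rule 106): 1111001100010
Gen 5 (rule 101): 0001000101010
Gen 6 (rule 106): 0010001010100
Gen 7 (rule 101): 1010101111101
Gen 8 (rule 106): 0101011000110
Gen 9 (rule 101): 0111101010010
Gen 10 (rule 106): 1100110100100
Gen 11 (rule 101): 0100011100101
Gen 12 (rule 106): 1000110101010
Gen 13 (rule 101): 1010011111110
Gen 14 (rule 106): 0100110000010
Gen 15 (rule 101): 0100010111010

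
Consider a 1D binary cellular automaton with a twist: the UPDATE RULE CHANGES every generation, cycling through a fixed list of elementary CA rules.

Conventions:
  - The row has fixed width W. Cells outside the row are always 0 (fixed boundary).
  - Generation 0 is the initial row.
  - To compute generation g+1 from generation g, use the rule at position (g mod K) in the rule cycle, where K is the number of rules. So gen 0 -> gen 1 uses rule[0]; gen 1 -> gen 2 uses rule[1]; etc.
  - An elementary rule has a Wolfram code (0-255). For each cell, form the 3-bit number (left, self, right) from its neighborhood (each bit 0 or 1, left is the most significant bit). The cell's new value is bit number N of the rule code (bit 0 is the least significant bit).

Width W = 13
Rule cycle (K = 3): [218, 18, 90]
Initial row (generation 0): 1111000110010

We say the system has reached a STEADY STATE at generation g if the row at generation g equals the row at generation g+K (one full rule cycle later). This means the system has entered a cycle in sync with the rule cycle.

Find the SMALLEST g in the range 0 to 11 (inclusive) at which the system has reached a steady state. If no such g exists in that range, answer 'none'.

Gen 0: 1111000110010
Gen 1 (rule 218): 1111101111101
Gen 2 (rule 18): 0000000000000
Gen 3 (rule 90): 0000000000000
Gen 4 (rule 218): 0000000000000
Gen 5 (rule 18): 0000000000000
Gen 6 (rule 90): 0000000000000
Gen 7 (rule 218): 0000000000000
Gen 8 (rule 18): 0000000000000
Gen 9 (rule 90): 0000000000000
Gen 10 (rule 218): 0000000000000
Gen 11 (rule 18): 0000000000000
Gen 12 (rule 90): 0000000000000
Gen 13 (rule 218): 0000000000000
Gen 14 (rule 18): 0000000000000

Answer: 2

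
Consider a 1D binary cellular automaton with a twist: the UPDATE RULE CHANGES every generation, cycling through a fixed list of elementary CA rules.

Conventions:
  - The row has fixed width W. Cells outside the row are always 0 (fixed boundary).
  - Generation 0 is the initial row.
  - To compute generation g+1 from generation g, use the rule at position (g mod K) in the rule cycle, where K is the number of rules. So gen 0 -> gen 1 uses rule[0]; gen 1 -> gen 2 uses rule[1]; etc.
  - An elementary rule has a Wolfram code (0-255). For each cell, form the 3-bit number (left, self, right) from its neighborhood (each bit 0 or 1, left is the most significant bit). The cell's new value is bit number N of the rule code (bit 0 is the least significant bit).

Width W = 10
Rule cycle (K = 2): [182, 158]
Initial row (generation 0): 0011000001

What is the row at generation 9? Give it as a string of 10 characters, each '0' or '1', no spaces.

Answer: 1011111101

Derivation:
Gen 0: 0011000001
Gen 1 (rule 182): 0100100011
Gen 2 (rule 158): 1111110110
Gen 3 (rule 182): 0111101001
Gen 4 (rule 158): 1111001111
Gen 5 (rule 182): 0110110110
Gen 6 (rule 158): 1100100101
Gen 7 (rule 182): 0011111111
Gen 8 (rule 158): 0111111110
Gen 9 (rule 182): 1011111101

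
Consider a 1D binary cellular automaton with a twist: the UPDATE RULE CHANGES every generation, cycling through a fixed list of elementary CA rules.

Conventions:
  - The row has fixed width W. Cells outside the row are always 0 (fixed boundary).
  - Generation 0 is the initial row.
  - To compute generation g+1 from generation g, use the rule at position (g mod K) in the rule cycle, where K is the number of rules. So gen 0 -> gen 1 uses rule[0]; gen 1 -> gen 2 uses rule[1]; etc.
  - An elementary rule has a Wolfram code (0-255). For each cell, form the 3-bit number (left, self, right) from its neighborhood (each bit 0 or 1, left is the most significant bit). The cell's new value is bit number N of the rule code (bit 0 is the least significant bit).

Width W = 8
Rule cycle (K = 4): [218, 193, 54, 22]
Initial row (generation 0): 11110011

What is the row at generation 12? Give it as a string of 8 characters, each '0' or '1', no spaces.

Gen 0: 11110011
Gen 1 (rule 218): 11111111
Gen 2 (rule 193): 01111111
Gen 3 (rule 54): 10000000
Gen 4 (rule 22): 11000000
Gen 5 (rule 218): 11100000
Gen 6 (rule 193): 01101111
Gen 7 (rule 54): 10010000
Gen 8 (rule 22): 11111000
Gen 9 (rule 218): 11111100
Gen 10 (rule 193): 01111101
Gen 11 (rule 54): 10000011
Gen 12 (rule 22): 11000100

Answer: 11000100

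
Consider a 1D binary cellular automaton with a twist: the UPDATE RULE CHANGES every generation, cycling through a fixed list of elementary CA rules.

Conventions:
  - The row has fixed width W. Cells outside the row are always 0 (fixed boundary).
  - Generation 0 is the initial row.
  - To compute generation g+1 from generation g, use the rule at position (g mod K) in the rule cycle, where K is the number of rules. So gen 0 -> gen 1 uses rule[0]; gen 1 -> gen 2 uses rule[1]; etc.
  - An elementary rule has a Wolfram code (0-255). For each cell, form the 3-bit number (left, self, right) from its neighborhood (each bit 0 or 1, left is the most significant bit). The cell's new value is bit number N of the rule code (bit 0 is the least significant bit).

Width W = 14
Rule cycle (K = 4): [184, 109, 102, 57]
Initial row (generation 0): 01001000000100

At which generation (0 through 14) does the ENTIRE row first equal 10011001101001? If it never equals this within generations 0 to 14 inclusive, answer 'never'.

Gen 0: 01001000000100
Gen 1 (rule 184): 00100100000010
Gen 2 (rule 109): 10100101111010
Gen 3 (rule 102): 11101110001110
Gen 4 (rule 57): 10011001101001
Gen 5 (rule 184): 01010101010100
Gen 6 (rule 109): 01111111111101
Gen 7 (rule 102): 10000000000111
Gen 8 (rule 57): 01111111110100
Gen 9 (rule 184): 01111111101010
Gen 10 (rule 109): 01000000111110
Gen 11 (rule 102): 11000001000010
Gen 12 (rule 57): 10111100111001
Gen 13 (rule 184): 01111010110100
Gen 14 (rule 109): 01001111111101

Answer: 4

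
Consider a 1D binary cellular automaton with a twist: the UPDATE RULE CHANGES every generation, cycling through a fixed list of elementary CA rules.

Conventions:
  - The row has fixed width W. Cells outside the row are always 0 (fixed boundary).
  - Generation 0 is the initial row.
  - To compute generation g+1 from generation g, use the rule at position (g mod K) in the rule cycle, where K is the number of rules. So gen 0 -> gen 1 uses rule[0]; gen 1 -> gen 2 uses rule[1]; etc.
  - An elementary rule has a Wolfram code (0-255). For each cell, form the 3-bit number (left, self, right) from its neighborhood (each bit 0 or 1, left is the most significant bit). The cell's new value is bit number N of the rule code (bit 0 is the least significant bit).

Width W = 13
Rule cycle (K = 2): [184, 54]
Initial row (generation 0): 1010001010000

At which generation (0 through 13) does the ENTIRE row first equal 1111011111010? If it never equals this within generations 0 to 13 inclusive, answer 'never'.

Gen 0: 1010001010000
Gen 1 (rule 184): 0101000101000
Gen 2 (rule 54): 1111101111100
Gen 3 (rule 184): 1111011111010
Gen 4 (rule 54): 0000100000111
Gen 5 (rule 184): 0000010000110
Gen 6 (rule 54): 0000111001001
Gen 7 (rule 184): 0000110100100
Gen 8 (rule 54): 0001001111110
Gen 9 (rule 184): 0000101111101
Gen 10 (rule 54): 0001110000011
Gen 11 (rule 184): 0001101000010
Gen 12 (rule 54): 0010011100111
Gen 13 (rule 184): 0001011010110

Answer: 3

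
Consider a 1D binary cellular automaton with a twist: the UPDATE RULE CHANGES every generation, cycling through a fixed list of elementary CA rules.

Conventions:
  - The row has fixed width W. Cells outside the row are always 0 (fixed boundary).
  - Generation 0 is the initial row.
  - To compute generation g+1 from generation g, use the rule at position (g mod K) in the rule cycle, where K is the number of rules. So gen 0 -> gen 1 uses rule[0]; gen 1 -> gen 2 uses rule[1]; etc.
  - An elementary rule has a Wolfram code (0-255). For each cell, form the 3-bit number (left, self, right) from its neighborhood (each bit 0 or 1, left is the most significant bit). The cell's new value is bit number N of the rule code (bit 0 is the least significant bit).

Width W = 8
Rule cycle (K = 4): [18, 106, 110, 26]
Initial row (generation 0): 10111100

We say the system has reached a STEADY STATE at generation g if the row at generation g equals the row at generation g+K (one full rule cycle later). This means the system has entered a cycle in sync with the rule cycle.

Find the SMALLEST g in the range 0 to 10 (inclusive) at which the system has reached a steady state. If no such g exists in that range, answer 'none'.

Gen 0: 10111100
Gen 1 (rule 18): 00000010
Gen 2 (rule 106): 00000100
Gen 3 (rule 110): 00001100
Gen 4 (rule 26): 00011010
Gen 5 (rule 18): 00100001
Gen 6 (rule 106): 01000010
Gen 7 (rule 110): 11000110
Gen 8 (rule 26): 10101101
Gen 9 (rule 18): 00000000
Gen 10 (rule 106): 00000000
Gen 11 (rule 110): 00000000
Gen 12 (rule 26): 00000000
Gen 13 (rule 18): 00000000
Gen 14 (rule 106): 00000000

Answer: 9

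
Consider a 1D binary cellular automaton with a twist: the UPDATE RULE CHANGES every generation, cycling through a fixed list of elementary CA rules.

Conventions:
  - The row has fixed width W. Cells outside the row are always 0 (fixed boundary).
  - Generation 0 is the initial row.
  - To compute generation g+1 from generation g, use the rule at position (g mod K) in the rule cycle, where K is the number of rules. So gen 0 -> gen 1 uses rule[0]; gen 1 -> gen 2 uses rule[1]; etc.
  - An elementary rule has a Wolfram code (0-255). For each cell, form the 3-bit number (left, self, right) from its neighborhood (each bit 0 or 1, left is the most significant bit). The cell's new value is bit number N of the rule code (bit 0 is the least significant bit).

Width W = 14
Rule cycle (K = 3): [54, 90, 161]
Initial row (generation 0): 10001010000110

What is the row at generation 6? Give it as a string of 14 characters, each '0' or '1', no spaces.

Answer: 00011111110000

Derivation:
Gen 0: 10001010000110
Gen 1 (rule 54): 11011111001001
Gen 2 (rule 90): 11010001110110
Gen 3 (rule 161): 00100100101000
Gen 4 (rule 54): 01111111111100
Gen 5 (rule 90): 11000000000110
Gen 6 (rule 161): 00011111110000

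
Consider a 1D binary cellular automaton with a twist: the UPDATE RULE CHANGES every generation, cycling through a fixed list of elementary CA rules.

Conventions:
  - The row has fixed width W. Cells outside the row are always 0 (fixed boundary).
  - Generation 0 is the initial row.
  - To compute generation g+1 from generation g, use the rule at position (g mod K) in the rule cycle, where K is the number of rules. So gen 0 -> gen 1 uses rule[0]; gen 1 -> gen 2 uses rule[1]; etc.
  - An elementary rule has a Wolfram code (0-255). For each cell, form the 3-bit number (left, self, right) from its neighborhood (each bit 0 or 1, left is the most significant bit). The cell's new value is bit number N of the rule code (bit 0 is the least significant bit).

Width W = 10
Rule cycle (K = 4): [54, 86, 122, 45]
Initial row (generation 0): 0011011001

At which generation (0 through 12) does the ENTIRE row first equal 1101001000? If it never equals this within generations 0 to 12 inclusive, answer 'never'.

Gen 0: 0011011001
Gen 1 (rule 54): 0100100111
Gen 2 (rule 86): 1111111001
Gen 3 (rule 122): 1000001110
Gen 4 (rule 45): 1011101000
Gen 5 (rule 54): 1100011100
Gen 6 (rule 86): 0110100110
Gen 7 (rule 122): 1111011111
Gen 8 (rule 45): 1000110000
Gen 9 (rule 54): 1101001000
Gen 10 (rule 86): 0101111100
Gen 11 (rule 122): 1011000110
Gen 12 (rule 45): 1110010100

Answer: 9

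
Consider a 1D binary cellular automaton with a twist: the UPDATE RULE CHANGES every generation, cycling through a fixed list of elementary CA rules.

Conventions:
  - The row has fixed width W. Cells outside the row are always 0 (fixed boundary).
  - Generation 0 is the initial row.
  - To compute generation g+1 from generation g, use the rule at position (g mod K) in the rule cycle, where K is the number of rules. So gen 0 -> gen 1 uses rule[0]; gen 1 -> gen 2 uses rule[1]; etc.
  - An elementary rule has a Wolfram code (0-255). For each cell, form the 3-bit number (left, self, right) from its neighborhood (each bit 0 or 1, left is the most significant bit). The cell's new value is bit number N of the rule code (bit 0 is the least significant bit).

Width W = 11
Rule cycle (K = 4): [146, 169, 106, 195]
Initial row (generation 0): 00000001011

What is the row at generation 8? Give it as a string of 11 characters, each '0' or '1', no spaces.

Answer: 11100100111

Derivation:
Gen 0: 00000001011
Gen 1 (rule 146): 00000010000
Gen 2 (rule 169): 11111000111
Gen 3 (rule 106): 10001001101
Gen 4 (rule 195): 00110010100
Gen 5 (rule 146): 01001100010
Gen 6 (rule 169): 00001001000
Gen 7 (rule 106): 00010010000
Gen 8 (rule 195): 11100100111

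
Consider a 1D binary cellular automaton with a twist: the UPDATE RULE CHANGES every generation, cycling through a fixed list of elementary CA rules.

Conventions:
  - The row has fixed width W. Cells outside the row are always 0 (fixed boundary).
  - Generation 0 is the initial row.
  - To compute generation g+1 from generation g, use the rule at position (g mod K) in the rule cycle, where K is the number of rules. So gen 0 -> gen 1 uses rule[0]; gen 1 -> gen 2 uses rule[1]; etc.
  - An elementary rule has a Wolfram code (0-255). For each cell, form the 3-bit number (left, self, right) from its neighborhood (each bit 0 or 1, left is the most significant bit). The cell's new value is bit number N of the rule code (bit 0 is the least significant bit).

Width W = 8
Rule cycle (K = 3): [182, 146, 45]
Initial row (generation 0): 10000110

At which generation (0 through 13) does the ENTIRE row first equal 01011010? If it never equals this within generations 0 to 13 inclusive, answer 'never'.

Gen 0: 10000110
Gen 1 (rule 182): 11001001
Gen 2 (rule 146): 00110110
Gen 3 (rule 45): 10101100
Gen 4 (rule 182): 11110010
Gen 5 (rule 146): 01101101
Gen 6 (rule 45): 01011011
Gen 7 (rule 182): 11100100
Gen 8 (rule 146): 01011010
Gen 9 (rule 45): 01110110
Gen 10 (rule 182): 10101001
Gen 11 (rule 146): 00000110
Gen 12 (rule 45): 11110100
Gen 13 (rule 182): 01101110

Answer: 8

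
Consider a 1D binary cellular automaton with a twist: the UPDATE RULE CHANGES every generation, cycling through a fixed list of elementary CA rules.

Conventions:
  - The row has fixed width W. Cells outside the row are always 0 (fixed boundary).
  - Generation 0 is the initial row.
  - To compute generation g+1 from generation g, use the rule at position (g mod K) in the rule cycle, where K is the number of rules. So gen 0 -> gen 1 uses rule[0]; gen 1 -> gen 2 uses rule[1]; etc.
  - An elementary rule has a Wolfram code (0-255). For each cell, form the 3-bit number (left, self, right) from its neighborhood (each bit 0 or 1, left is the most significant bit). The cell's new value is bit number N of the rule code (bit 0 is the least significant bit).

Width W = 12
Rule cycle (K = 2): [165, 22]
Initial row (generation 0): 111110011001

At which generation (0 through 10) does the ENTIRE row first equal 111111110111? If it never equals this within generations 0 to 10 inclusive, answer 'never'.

Gen 0: 111110011001
Gen 1 (rule 165): 011100000001
Gen 2 (rule 22): 100010000011
Gen 3 (rule 165): 101010111000
Gen 4 (rule 22): 101010000100
Gen 5 (rule 165): 111110110101
Gen 6 (rule 22): 000000000101
Gen 7 (rule 165): 111111110111
Gen 8 (rule 22): 000000000000
Gen 9 (rule 165): 111111111111
Gen 10 (rule 22): 000000000000

Answer: 7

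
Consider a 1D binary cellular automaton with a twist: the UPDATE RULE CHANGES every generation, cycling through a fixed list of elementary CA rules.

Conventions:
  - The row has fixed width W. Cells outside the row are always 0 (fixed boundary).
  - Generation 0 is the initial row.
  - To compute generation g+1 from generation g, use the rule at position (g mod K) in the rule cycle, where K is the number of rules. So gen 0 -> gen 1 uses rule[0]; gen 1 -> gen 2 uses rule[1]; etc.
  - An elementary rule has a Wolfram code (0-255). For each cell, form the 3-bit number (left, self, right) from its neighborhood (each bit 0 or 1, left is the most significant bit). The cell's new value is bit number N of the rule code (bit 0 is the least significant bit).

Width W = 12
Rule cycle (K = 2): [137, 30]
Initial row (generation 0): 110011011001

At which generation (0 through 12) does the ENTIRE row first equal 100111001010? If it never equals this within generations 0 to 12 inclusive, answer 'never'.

Gen 0: 110011011001
Gen 1 (rule 137): 100010010000
Gen 2 (rule 30): 110111111000
Gen 3 (rule 137): 100111110011
Gen 4 (rule 30): 111100001110
Gen 5 (rule 137): 111001101100
Gen 6 (rule 30): 100111001010
Gen 7 (rule 137): 000110000000
Gen 8 (rule 30): 001101000000
Gen 9 (rule 137): 101000011111
Gen 10 (rule 30): 101100110000
Gen 11 (rule 137): 001000100111
Gen 12 (rule 30): 011101111100

Answer: 6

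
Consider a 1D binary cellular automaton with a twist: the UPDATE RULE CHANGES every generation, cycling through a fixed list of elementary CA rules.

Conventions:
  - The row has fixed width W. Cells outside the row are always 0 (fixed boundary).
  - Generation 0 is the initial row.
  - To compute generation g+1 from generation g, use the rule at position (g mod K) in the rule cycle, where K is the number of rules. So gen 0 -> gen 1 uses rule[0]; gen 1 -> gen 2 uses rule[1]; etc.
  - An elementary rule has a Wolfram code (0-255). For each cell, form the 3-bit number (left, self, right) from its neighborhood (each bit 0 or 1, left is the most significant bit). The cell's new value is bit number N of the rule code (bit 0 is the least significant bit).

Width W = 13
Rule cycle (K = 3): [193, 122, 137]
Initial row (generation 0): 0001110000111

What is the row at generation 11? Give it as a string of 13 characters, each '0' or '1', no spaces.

Answer: 1010001010000

Derivation:
Gen 0: 0001110000111
Gen 1 (rule 193): 1100110110011
Gen 2 (rule 122): 1111111111111
Gen 3 (rule 137): 1111111111110
Gen 4 (rule 193): 0111111111110
Gen 5 (rule 122): 1100000000011
Gen 6 (rule 137): 1001111111010
Gen 7 (rule 193): 0000111111000
Gen 8 (rule 122): 0001100001100
Gen 9 (rule 137): 1101001101001
Gen 10 (rule 193): 0100000100000
Gen 11 (rule 122): 1010001010000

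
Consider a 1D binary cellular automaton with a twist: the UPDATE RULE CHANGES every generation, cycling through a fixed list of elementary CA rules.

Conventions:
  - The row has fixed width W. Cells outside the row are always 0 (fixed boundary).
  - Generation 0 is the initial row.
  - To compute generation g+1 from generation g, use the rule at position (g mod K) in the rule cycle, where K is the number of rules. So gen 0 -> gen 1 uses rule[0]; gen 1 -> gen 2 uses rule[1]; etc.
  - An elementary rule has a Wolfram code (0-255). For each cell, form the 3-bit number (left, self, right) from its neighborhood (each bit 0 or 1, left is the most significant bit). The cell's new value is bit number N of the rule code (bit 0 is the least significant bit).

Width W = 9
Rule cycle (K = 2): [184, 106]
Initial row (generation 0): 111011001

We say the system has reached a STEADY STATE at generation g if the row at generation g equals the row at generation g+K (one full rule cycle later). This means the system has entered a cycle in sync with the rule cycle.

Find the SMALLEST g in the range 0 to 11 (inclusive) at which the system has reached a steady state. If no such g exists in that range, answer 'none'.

Answer: 5

Derivation:
Gen 0: 111011001
Gen 1 (rule 184): 110110100
Gen 2 (rule 106): 111111000
Gen 3 (rule 184): 111110100
Gen 4 (rule 106): 100011000
Gen 5 (rule 184): 010010100
Gen 6 (rule 106): 100101000
Gen 7 (rule 184): 010010100
Gen 8 (rule 106): 100101000
Gen 9 (rule 184): 010010100
Gen 10 (rule 106): 100101000
Gen 11 (rule 184): 010010100
Gen 12 (rule 106): 100101000
Gen 13 (rule 184): 010010100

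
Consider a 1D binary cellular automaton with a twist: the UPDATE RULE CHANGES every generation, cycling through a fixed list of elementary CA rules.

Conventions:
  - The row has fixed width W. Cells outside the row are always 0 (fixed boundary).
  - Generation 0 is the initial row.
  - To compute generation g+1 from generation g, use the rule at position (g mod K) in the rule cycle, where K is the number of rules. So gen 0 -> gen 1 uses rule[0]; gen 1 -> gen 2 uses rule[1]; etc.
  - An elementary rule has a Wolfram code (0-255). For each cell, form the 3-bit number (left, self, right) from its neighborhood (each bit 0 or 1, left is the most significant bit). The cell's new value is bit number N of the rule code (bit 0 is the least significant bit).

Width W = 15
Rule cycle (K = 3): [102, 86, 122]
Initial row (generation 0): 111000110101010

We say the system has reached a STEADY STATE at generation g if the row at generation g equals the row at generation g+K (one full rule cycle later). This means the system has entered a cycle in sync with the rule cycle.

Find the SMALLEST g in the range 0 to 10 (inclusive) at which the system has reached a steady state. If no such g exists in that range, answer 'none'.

Answer: none

Derivation:
Gen 0: 111000110101010
Gen 1 (rule 102): 001001011111110
Gen 2 (rule 86): 011111000000011
Gen 3 (rule 122): 110001100000111
Gen 4 (rule 102): 010010100001001
Gen 5 (rule 86): 111110110011111
Gen 6 (rule 122): 100011111110001
Gen 7 (rule 102): 100100000010011
Gen 8 (rule 86): 111110000111101
Gen 9 (rule 122): 100011001100110
Gen 10 (rule 102): 100101010101010
Gen 11 (rule 86): 111101010101011
Gen 12 (rule 122): 100110101010111
Gen 13 (rule 102): 101011111111001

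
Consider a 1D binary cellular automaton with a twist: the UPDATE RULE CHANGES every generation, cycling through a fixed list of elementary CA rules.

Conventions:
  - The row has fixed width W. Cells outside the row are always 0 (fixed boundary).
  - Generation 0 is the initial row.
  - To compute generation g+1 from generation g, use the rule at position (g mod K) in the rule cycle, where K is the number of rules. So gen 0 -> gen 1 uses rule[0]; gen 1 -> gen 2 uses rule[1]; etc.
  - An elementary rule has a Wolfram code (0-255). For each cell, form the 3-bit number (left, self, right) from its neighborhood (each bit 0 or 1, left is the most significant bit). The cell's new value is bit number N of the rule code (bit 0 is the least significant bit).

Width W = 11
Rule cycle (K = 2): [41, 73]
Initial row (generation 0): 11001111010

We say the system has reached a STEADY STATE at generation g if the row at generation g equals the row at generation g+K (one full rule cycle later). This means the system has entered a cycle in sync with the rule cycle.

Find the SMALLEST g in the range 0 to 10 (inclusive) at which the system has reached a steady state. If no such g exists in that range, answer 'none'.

Answer: 1

Derivation:
Gen 0: 11001111010
Gen 1 (rule 41): 10001000100
Gen 2 (rule 73): 00100010001
Gen 3 (rule 41): 10001000100
Gen 4 (rule 73): 00100010001
Gen 5 (rule 41): 10001000100
Gen 6 (rule 73): 00100010001
Gen 7 (rule 41): 10001000100
Gen 8 (rule 73): 00100010001
Gen 9 (rule 41): 10001000100
Gen 10 (rule 73): 00100010001
Gen 11 (rule 41): 10001000100
Gen 12 (rule 73): 00100010001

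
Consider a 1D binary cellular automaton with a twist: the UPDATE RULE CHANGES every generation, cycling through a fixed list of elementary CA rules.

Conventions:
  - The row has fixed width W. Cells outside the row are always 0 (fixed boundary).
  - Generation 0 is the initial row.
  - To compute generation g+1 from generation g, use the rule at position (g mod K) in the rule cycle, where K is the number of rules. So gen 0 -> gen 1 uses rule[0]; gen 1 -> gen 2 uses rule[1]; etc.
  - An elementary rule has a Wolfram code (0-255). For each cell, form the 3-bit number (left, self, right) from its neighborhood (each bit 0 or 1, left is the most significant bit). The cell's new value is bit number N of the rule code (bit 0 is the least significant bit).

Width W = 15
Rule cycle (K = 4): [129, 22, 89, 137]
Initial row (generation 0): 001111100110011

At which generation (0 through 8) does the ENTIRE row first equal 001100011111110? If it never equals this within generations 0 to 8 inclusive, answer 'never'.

Gen 0: 001111100110011
Gen 1 (rule 129): 100111000000000
Gen 2 (rule 22): 111000100000000
Gen 3 (rule 89): 101110011111111
Gen 4 (rule 137): 001100011111110
Gen 5 (rule 129): 100001001111100
Gen 6 (rule 22): 110011110000010
Gen 7 (rule 89): 111010011111001
Gen 8 (rule 137): 110000011110000

Answer: 4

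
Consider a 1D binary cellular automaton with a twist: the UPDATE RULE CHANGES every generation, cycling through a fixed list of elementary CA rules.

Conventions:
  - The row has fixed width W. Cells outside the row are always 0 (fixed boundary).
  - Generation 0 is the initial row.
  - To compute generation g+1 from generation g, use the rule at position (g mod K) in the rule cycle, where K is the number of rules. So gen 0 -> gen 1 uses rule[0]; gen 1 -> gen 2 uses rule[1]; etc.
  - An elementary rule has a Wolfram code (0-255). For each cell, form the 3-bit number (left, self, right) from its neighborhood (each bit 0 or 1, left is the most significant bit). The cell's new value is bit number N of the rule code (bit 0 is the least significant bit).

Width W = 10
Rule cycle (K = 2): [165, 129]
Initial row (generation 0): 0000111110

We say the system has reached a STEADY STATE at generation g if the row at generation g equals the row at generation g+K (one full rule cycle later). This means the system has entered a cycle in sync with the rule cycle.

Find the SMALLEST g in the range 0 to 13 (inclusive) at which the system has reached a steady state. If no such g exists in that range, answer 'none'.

Gen 0: 0000111110
Gen 1 (rule 165): 1110011100
Gen 2 (rule 129): 0100001001
Gen 3 (rule 165): 0101101001
Gen 4 (rule 129): 0000000000
Gen 5 (rule 165): 1111111111
Gen 6 (rule 129): 0111111110
Gen 7 (rule 165): 0011111100
Gen 8 (rule 129): 1001111001
Gen 9 (rule 165): 1000110001
Gen 10 (rule 129): 0010000100
Gen 11 (rule 165): 1010110101
Gen 12 (rule 129): 0000000000
Gen 13 (rule 165): 1111111111
Gen 14 (rule 129): 0111111110
Gen 15 (rule 165): 0011111100

Answer: none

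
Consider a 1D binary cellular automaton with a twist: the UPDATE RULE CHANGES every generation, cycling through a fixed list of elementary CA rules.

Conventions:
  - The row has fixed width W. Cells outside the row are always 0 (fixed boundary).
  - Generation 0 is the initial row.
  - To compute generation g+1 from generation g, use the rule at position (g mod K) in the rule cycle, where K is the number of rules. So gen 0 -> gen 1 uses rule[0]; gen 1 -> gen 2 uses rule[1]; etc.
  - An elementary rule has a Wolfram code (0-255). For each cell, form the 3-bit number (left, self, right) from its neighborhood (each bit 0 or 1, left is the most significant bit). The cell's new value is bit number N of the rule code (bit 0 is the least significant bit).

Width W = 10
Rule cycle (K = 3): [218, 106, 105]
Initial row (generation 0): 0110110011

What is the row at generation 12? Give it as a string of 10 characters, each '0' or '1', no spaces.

Answer: 1100010011

Derivation:
Gen 0: 0110110011
Gen 1 (rule 218): 1110111111
Gen 2 (rule 106): 1011100001
Gen 3 (rule 105): 0110101100
Gen 4 (rule 218): 1110001110
Gen 5 (rule 106): 1010011010
Gen 6 (rule 105): 0100011100
Gen 7 (rule 218): 1010111110
Gen 8 (rule 106): 0101100010
Gen 9 (rule 105): 0011101000
Gen 10 (rule 218): 0111100100
Gen 11 (rule 106): 1100101000
Gen 12 (rule 105): 1100010011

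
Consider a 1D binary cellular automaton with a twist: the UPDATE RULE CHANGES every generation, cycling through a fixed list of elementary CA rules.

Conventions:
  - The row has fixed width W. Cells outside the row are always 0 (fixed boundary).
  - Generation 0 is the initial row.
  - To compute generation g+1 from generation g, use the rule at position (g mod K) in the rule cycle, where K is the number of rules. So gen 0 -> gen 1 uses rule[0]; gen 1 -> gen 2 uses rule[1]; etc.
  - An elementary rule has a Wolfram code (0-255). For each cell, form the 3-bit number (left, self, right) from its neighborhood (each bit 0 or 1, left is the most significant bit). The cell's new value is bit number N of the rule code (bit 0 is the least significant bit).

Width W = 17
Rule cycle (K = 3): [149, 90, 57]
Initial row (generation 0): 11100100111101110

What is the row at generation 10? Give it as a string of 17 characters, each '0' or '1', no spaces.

Answer: 10100000111110011

Derivation:
Gen 0: 11100100111101110
Gen 1 (rule 149): 01010110011000101
Gen 2 (rule 90): 10000111111101000
Gen 3 (rule 57): 01110100000010111
Gen 4 (rule 149): 00100111111010010
Gen 5 (rule 90): 01011100001001101
Gen 6 (rule 57): 00110011100101010
Gen 7 (rule 149): 10001001010101011
Gen 8 (rule 90): 01010110000000011
Gen 9 (rule 57): 00101101111111010
Gen 10 (rule 149): 10100000111110011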